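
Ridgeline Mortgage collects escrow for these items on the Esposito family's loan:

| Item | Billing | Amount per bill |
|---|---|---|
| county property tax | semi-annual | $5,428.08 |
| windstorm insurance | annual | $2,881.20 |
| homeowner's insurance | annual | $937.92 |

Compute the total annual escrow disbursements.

$14,675.28

County property tax — $5,428.08 × 2 = $10,856.16/yr
Windstorm insurance — $2,881.20/yr
Homeowner's insurance — $937.92/yr
Yearly total = $10,856.16 + $2,881.20 + $937.92 = $14,675.28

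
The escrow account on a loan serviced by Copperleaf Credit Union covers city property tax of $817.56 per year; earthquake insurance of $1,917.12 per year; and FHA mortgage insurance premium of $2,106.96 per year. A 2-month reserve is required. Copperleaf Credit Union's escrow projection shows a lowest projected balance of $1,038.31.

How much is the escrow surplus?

$231.37

City property tax = $817.56
Earthquake insurance = $1,917.12
FHA mortgage insurance premium = $2,106.96
Annual escrow total = $4,841.64
Base monthly escrow = $4,841.64 ÷ 12 = $403.47
Required reserve = 2 × $403.47 = $806.94
Excess over cushion: $1,038.31 − $806.94 = $231.37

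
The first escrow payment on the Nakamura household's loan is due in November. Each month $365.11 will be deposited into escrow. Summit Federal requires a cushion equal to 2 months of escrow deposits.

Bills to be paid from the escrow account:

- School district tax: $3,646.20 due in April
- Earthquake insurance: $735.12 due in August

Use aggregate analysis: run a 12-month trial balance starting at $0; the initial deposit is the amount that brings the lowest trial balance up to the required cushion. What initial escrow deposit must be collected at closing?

$2,185.76

Cushion = 2 × $365.11 = $730.22
Trial balance (start $0, +$365.11 each month, − disbursements):
  Nov: +$365.11 → $365.11
  Dec: +$365.11 → $730.22
  Jan: +$365.11 → $1,095.33
  Feb: +$365.11 → $1,460.44
  Mar: +$365.11 → $1,825.55
  Apr: +$365.11 − $3,646.20 → -$1,455.54
  May: +$365.11 → -$1,090.43
  Jun: +$365.11 → -$725.32
  Jul: +$365.11 → -$360.21
  Aug: +$365.11 − $735.12 → -$730.22
  Sep: +$365.11 → -$365.11
  Oct: +$365.11 → $0.00
Lowest trial balance = -$1,455.54 (Apr)
Initial deposit = cushion − low point = $730.22 − (-$1,455.54) = $2,185.76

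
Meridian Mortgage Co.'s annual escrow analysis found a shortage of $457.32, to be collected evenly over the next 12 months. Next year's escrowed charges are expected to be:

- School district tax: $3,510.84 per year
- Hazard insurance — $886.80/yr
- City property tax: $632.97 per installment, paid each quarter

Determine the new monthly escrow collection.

$615.57

School district tax = $3,510.84/yr
Hazard insurance = $886.80/yr
City property tax = $632.97 × 4 = $2,531.88/yr
Combined annual = $3,510.84 + $886.80 + $2,531.88 = $6,929.52
Monthly escrow = $6,929.52 ÷ 12 = $577.46
Shortage spread = $457.32 ÷ 12 = $38.11/mo
New monthly escrow = $577.46 + $38.11 = $615.57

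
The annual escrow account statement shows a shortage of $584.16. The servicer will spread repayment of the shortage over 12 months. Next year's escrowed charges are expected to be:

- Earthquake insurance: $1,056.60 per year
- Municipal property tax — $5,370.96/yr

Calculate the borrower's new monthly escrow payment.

Earthquake insurance — $1,056.60 annually
Municipal property tax — $5,370.96 annually
Total per year = $1,056.60 + $5,370.96 = $6,427.56
Monthly = $6,427.56 / 12 = $535.63
Shortage spread = $584.16 ÷ 12 = $48.68/mo
New monthly escrow = $535.63 + $48.68 = $584.31

$584.31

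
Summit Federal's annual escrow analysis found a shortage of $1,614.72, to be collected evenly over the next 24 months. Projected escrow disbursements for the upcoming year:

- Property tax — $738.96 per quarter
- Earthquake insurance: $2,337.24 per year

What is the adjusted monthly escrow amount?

Property tax = $738.96 × 4 = $2,955.84
Earthquake insurance = $2,337.24
Combined annual = $2,955.84 + $2,337.24 = $5,293.08
Monthly escrow = $5,293.08 ÷ 12 = $441.09
Monthly shortage recovery: $1,614.72 / 24 = $67.28
Adjusted monthly = $441.09 + $67.28 = $508.37

$508.37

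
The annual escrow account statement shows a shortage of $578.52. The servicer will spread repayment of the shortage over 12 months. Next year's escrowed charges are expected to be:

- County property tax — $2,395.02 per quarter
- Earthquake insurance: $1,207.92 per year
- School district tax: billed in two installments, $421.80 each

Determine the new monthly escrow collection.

$1,017.51

County property tax — $2,395.02 × 4 = $9,580.08 annually
Earthquake insurance — $1,207.92 annually
School district tax — $421.80 × 2 = $843.60 annually
Annual escrow total = $11,631.60
Monthly = $11,631.60 ÷ 12 = $969.30
Shortage per month = $578.52 / 12 = $48.21
New monthly escrow = $969.30 + $48.21 = $1,017.51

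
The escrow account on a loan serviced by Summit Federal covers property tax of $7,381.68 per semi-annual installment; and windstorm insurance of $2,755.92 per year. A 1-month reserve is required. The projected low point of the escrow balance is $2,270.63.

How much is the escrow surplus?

Property tax: $7,381.68 × 2 = $14,763.36 annually
Windstorm insurance: $2,755.92 annually
Combined annual = $14,763.36 + $2,755.92 = $17,519.28
Per month = $17,519.28 / 12 = $1,459.94
Cushion = 1 × $1,459.94 = $1,459.94
Surplus = $2,270.63 − $1,459.94 = $810.69

$810.69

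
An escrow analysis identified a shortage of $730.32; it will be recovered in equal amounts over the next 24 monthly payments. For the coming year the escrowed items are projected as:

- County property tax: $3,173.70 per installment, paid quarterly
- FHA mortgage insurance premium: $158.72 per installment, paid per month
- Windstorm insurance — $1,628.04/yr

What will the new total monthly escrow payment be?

County property tax = $3,173.70 × 4 = $12,694.80/yr
FHA mortgage insurance premium = $158.72 × 12 = $1,904.64/yr
Windstorm insurance = $1,628.04/yr
Annual escrow total = $12,694.80 + $1,904.64 + $1,628.04 = $16,227.48
Monthly escrow = $16,227.48 ÷ 12 = $1,352.29
Shortage spread = $730.32 / 24 = $30.43/mo
Adjusted monthly = $1,352.29 + $30.43 = $1,382.72

$1,382.72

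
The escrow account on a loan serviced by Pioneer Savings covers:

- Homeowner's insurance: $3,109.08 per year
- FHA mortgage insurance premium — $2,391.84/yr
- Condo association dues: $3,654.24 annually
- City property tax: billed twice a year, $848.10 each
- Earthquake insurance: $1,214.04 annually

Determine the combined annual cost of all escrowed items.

Homeowner's insurance — $3,109.08
FHA mortgage insurance premium — $2,391.84
Condo association dues — $3,654.24
City property tax — $848.10 × 2 = $1,696.20
Earthquake insurance — $1,214.04
Total annual escrow = $3,109.08 + $2,391.84 + $3,654.24 + $1,696.20 + $1,214.04 = $12,065.40

$12,065.40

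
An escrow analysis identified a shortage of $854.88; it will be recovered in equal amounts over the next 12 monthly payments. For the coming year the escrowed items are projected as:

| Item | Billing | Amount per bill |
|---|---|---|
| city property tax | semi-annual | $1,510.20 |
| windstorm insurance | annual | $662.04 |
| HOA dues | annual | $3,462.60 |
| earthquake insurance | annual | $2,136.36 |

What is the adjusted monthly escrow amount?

City property tax = $1,510.20 × 2 = $3,020.40 annually
Windstorm insurance = $662.04 annually
HOA dues = $3,462.60 annually
Earthquake insurance = $2,136.36 annually
Yearly total = $3,020.40 + $662.04 + $3,462.60 + $2,136.36 = $9,281.40
Monthly escrow = $9,281.40 / 12 = $773.45
Shortage spread = $854.88 / 12 = $71.24/mo
Adjusted monthly = $773.45 + $71.24 = $844.69

$844.69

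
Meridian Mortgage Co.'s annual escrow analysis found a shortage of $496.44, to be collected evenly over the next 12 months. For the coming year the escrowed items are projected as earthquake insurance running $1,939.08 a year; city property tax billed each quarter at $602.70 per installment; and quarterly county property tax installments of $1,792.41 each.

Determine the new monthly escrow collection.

Earthquake insurance — $1,939.08
City property tax — $602.70 × 4 = $2,410.80
County property tax — $1,792.41 × 4 = $7,169.64
Total annual escrow = $1,939.08 + $2,410.80 + $7,169.64 = $11,519.52
Per month = $11,519.52 ÷ 12 = $959.96
Monthly shortage recovery: $496.44 / 12 = $41.37
Adjusted monthly = $959.96 + $41.37 = $1,001.33

$1,001.33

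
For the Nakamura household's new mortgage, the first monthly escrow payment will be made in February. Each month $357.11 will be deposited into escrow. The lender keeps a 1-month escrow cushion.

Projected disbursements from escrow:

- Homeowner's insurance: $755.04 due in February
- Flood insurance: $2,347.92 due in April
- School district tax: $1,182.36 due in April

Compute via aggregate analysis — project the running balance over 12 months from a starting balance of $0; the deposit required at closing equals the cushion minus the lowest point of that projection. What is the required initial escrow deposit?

Cushion = 1 × $357.11 = $357.11
Trial balance (start $0, +$357.11 each month, − disbursements):
  Feb: +$357.11 − $755.04 → -$397.93
  Mar: +$357.11 → -$40.82
  Apr: +$357.11 − $3,530.28 → -$3,213.99
  May: +$357.11 → -$2,856.88
  Jun: +$357.11 → -$2,499.77
  Jul: +$357.11 → -$2,142.66
  Aug: +$357.11 → -$1,785.55
  Sep: +$357.11 → -$1,428.44
  Oct: +$357.11 → -$1,071.33
  Nov: +$357.11 → -$714.22
  Dec: +$357.11 → -$357.11
  Jan: +$357.11 → $0.00
Lowest trial balance = -$3,213.99 (Apr)
Initial deposit = cushion − low point = $357.11 − (-$3,213.99) = $3,571.10

$3,571.10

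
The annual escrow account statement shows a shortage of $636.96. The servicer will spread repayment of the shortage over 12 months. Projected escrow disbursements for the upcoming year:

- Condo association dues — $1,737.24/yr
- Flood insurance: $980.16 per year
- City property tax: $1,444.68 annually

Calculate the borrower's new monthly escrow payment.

$399.92

Condo association dues = $1,737.24/yr
Flood insurance = $980.16/yr
City property tax = $1,444.68/yr
Annual escrow total = $1,737.24 + $980.16 + $1,444.68 = $4,162.08
Monthly escrow = $4,162.08 ÷ 12 = $346.84
Shortage per month = $636.96 / 12 = $53.08
New monthly escrow = $346.84 + $53.08 = $399.92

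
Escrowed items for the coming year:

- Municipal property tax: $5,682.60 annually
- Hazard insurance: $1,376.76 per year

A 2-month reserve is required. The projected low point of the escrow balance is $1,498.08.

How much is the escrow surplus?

$321.52

Municipal property tax: $5,682.60
Hazard insurance: $1,376.76
Combined annual = $5,682.60 + $1,376.76 = $7,059.36
Base monthly escrow = $7,059.36 ÷ 12 = $588.28
Required reserve = 2 × $588.28 = $1,176.56
Excess over cushion: $1,498.08 − $1,176.56 = $321.52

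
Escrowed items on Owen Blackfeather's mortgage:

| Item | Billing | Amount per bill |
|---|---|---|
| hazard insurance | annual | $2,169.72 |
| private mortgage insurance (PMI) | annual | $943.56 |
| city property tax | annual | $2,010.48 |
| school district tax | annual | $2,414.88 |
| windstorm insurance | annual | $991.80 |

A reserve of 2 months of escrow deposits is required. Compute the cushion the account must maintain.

Hazard insurance = $2,169.72 annually
Private mortgage insurance (PMI) = $943.56 annually
City property tax = $2,010.48 annually
School district tax = $2,414.88 annually
Windstorm insurance = $991.80 annually
Annual escrow total = $2,169.72 + $943.56 + $2,010.48 + $2,414.88 + $991.80 = $8,530.44
Base monthly escrow = $8,530.44 ÷ 12 = $710.87
Cushion = 2 × $710.87 = $1,421.74

$1,421.74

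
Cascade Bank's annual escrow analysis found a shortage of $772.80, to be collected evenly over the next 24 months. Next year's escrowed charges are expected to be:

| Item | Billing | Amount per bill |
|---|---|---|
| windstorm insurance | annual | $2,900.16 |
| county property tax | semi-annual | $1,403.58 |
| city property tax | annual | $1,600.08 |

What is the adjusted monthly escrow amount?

Windstorm insurance = $2,900.16 per year
County property tax = $1,403.58 × 2 = $2,807.16 per year
City property tax = $1,600.08 per year
Total per year = $2,900.16 + $2,807.16 + $1,600.08 = $7,307.40
Base monthly escrow = $7,307.40 / 12 = $608.95
Monthly shortage recovery: $772.80 ÷ 24 = $32.20
Adjusted monthly = $608.95 + $32.20 = $641.15

$641.15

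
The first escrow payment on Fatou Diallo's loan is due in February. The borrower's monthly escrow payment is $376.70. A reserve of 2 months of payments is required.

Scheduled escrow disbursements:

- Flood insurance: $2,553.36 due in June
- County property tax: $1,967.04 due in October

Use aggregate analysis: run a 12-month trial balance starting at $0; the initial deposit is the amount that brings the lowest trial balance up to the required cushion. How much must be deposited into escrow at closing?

Cushion = 2 × $376.70 = $753.40
Trial balance (start $0, +$376.70 each month, − disbursements):
  Feb: +$376.70 → $376.70
  Mar: +$376.70 → $753.40
  Apr: +$376.70 → $1,130.10
  May: +$376.70 → $1,506.80
  Jun: +$376.70 − $2,553.36 → -$669.86
  Jul: +$376.70 → -$293.16
  Aug: +$376.70 → $83.54
  Sep: +$376.70 → $460.24
  Oct: +$376.70 − $1,967.04 → -$1,130.10
  Nov: +$376.70 → -$753.40
  Dec: +$376.70 → -$376.70
  Jan: +$376.70 → $0.00
Lowest trial balance = -$1,130.10 (Oct)
Initial deposit = cushion − low point = $753.40 − (-$1,130.10) = $1,883.50

$1,883.50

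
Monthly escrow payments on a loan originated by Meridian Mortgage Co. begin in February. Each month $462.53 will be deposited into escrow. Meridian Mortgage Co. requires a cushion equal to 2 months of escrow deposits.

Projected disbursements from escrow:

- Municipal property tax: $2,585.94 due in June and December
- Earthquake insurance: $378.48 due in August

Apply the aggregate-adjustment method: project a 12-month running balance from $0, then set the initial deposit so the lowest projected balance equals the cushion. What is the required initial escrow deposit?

$1,387.59

Cushion = 2 × $462.53 = $925.06
Trial balance (start $0, +$462.53 each month, − disbursements):
  Feb: +$462.53 → $462.53
  Mar: +$462.53 → $925.06
  Apr: +$462.53 → $1,387.59
  May: +$462.53 → $1,850.12
  Jun: +$462.53 − $2,585.94 → -$273.29
  Jul: +$462.53 → $189.24
  Aug: +$462.53 − $378.48 → $273.29
  Sep: +$462.53 → $735.82
  Oct: +$462.53 → $1,198.35
  Nov: +$462.53 → $1,660.88
  Dec: +$462.53 − $2,585.94 → -$462.53
  Jan: +$462.53 → $0.00
Lowest trial balance = -$462.53 (Dec)
Initial deposit = cushion − low point = $925.06 − (-$462.53) = $1,387.59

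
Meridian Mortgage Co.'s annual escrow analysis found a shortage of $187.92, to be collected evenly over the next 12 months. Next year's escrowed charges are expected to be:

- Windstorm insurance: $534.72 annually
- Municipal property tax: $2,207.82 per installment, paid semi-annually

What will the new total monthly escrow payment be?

Windstorm insurance = $534.72
Municipal property tax = $2,207.82 × 2 = $4,415.64
Total per year = $534.72 + $4,415.64 = $4,950.36
Monthly escrow = $4,950.36 / 12 = $412.53
Shortage per month = $187.92 ÷ 12 = $15.66
New monthly escrow = $412.53 + $15.66 = $428.19

$428.19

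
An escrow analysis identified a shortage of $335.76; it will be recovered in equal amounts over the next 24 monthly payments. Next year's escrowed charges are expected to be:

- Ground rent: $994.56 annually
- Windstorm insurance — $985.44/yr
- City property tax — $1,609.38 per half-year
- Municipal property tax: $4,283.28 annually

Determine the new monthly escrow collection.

$804.16

Ground rent — $994.56
Windstorm insurance — $985.44
City property tax — $1,609.38 × 2 = $3,218.76
Municipal property tax — $4,283.28
Yearly total = $994.56 + $985.44 + $3,218.76 + $4,283.28 = $9,482.04
Monthly = $9,482.04 ÷ 12 = $790.17
Shortage spread = $335.76 / 24 = $13.99/mo
Adjusted monthly = $790.17 + $13.99 = $804.16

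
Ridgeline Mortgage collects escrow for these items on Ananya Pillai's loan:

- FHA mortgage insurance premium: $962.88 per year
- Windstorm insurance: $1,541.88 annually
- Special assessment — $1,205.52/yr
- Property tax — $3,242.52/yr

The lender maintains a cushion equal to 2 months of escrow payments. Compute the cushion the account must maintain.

$1,158.80

FHA mortgage insurance premium = $962.88 annually
Windstorm insurance = $1,541.88 annually
Special assessment = $1,205.52 annually
Property tax = $3,242.52 annually
Total annual escrow = $6,952.80
Per month = $6,952.80 / 12 = $579.40
Required cushion = 2 × $579.40 = $1,158.80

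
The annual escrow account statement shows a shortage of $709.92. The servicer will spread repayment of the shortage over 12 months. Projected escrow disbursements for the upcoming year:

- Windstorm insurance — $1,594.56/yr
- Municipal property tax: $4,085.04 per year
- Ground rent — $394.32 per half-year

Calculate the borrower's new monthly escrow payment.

$598.18

Windstorm insurance = $1,594.56/yr
Municipal property tax = $4,085.04/yr
Ground rent = $394.32 × 2 = $788.64/yr
Yearly total = $1,594.56 + $4,085.04 + $788.64 = $6,468.24
Per month = $6,468.24 / 12 = $539.02
Shortage spread = $709.92 / 12 = $59.16/mo
New monthly escrow = $539.02 + $59.16 = $598.18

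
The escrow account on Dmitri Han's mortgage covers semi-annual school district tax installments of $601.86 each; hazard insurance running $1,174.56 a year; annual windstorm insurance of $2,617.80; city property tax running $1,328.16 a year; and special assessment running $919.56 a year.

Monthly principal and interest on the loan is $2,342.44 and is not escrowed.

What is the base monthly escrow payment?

$603.65

School district tax — $601.86 × 2 = $1,203.72
Hazard insurance — $1,174.56
Windstorm insurance — $2,617.80
City property tax — $1,328.16
Special assessment — $919.56
Annual escrow total = $7,243.80
Base monthly escrow = $7,243.80 / 12 = $603.65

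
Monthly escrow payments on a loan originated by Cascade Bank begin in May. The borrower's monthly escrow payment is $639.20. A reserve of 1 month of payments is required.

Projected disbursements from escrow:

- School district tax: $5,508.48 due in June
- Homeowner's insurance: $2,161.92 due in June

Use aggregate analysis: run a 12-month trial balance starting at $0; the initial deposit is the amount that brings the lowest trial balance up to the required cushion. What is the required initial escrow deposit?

Cushion = 1 × $639.20 = $639.20
Trial balance (start $0, +$639.20 each month, − disbursements):
  May: +$639.20 → $639.20
  Jun: +$639.20 − $7,670.40 → -$6,392.00
  Jul: +$639.20 → -$5,752.80
  Aug: +$639.20 → -$5,113.60
  Sep: +$639.20 → -$4,474.40
  Oct: +$639.20 → -$3,835.20
  Nov: +$639.20 → -$3,196.00
  Dec: +$639.20 → -$2,556.80
  Jan: +$639.20 → -$1,917.60
  Feb: +$639.20 → -$1,278.40
  Mar: +$639.20 → -$639.20
  Apr: +$639.20 → $0.00
Lowest trial balance = -$6,392.00 (Jun)
Initial deposit = cushion − low point = $639.20 − (-$6,392.00) = $7,031.20

$7,031.20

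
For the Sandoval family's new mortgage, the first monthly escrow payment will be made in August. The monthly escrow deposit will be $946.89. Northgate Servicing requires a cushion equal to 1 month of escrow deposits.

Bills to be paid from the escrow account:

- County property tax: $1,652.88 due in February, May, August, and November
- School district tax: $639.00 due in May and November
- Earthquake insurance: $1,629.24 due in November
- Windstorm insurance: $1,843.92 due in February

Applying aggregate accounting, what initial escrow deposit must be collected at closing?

$3,389.46

Cushion = 1 × $946.89 = $946.89
Trial balance (start $0, +$946.89 each month, − disbursements):
  Aug: +$946.89 − $1,652.88 → -$705.99
  Sep: +$946.89 → $240.90
  Oct: +$946.89 → $1,187.79
  Nov: +$946.89 − $3,921.12 → -$1,786.44
  Dec: +$946.89 → -$839.55
  Jan: +$946.89 → $107.34
  Feb: +$946.89 − $3,496.80 → -$2,442.57
  Mar: +$946.89 → -$1,495.68
  Apr: +$946.89 → -$548.79
  May: +$946.89 − $2,291.88 → -$1,893.78
  Jun: +$946.89 → -$946.89
  Jul: +$946.89 → $0.00
Lowest trial balance = -$2,442.57 (Feb)
Initial deposit = cushion − low point = $946.89 − (-$2,442.57) = $3,389.46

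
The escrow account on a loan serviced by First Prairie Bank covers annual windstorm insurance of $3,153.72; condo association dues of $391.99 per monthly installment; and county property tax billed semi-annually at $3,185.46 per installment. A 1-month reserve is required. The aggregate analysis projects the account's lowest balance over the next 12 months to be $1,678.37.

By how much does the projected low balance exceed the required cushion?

$492.66

Windstorm insurance = $3,153.72/yr
Condo association dues = $391.99 × 12 = $4,703.88/yr
County property tax = $3,185.46 × 2 = $6,370.92/yr
Total per year = $14,228.52
Base monthly escrow = $14,228.52 ÷ 12 = $1,185.71
Required cushion = 1 × $1,185.71 = $1,185.71
Excess over cushion: $1,678.37 − $1,185.71 = $492.66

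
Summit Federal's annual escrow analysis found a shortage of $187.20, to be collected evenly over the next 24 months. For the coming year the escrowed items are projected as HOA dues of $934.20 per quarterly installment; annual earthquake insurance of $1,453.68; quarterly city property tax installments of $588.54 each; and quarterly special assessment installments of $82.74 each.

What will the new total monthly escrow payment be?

$664.10

HOA dues — $934.20 × 4 = $3,736.80
Earthquake insurance — $1,453.68
City property tax — $588.54 × 4 = $2,354.16
Special assessment — $82.74 × 4 = $330.96
Combined annual = $3,736.80 + $1,453.68 + $2,354.16 + $330.96 = $7,875.60
Per month = $7,875.60 / 12 = $656.30
Shortage spread = $187.20 ÷ 24 = $7.80/mo
Adjusted monthly = $656.30 + $7.80 = $664.10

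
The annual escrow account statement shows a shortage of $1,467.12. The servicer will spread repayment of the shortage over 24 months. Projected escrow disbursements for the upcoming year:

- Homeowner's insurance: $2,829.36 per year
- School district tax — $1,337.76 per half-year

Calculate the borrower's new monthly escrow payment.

$519.87

Homeowner's insurance — $2,829.36 annually
School district tax — $1,337.76 × 2 = $2,675.52 annually
Annual escrow total = $5,504.88
Base monthly escrow = $5,504.88 ÷ 12 = $458.74
Monthly shortage recovery: $1,467.12 / 24 = $61.13
Adjusted monthly = $458.74 + $61.13 = $519.87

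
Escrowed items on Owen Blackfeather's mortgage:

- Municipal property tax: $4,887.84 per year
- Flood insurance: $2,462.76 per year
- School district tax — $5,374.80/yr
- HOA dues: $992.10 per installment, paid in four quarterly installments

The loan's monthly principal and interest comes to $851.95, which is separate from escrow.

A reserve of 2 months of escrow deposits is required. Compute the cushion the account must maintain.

Municipal property tax: $4,887.84 annually
Flood insurance: $2,462.76 annually
School district tax: $5,374.80 annually
HOA dues: $992.10 × 4 = $3,968.40 annually
Total annual escrow = $4,887.84 + $2,462.76 + $5,374.80 + $3,968.40 = $16,693.80
Base monthly escrow = $16,693.80 ÷ 12 = $1,391.15
Reserve = 2 × $1,391.15 = $2,782.30

$2,782.30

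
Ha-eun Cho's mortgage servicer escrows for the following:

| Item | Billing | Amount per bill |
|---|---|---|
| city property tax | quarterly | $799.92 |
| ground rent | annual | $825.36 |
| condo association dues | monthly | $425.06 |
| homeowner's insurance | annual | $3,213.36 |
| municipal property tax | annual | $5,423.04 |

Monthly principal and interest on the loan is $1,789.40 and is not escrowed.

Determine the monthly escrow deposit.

$1,480.18

City property tax: $799.92 × 4 = $3,199.68/yr
Ground rent: $825.36/yr
Condo association dues: $425.06 × 12 = $5,100.72/yr
Homeowner's insurance: $3,213.36/yr
Municipal property tax: $5,423.04/yr
Annual escrow total = $3,199.68 + $825.36 + $5,100.72 + $3,213.36 + $5,423.04 = $17,762.16
Per month = $17,762.16 / 12 = $1,480.18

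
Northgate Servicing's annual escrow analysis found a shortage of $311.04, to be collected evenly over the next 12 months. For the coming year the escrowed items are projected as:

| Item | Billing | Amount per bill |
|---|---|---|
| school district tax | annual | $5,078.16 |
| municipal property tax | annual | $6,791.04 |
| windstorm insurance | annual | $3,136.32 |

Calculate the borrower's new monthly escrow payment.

$1,276.38

School district tax = $5,078.16 annually
Municipal property tax = $6,791.04 annually
Windstorm insurance = $3,136.32 annually
Total annual escrow = $15,005.52
Base monthly escrow = $15,005.52 / 12 = $1,250.46
Shortage per month = $311.04 / 12 = $25.92
Adjusted monthly = $1,250.46 + $25.92 = $1,276.38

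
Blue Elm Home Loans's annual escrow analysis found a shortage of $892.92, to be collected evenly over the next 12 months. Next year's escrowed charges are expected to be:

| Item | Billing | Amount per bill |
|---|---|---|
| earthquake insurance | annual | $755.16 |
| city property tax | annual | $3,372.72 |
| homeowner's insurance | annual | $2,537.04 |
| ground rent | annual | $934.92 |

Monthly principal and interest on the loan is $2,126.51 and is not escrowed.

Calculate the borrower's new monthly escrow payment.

$707.73

Earthquake insurance: $755.16 annually
City property tax: $3,372.72 annually
Homeowner's insurance: $2,537.04 annually
Ground rent: $934.92 annually
Combined annual = $755.16 + $3,372.72 + $2,537.04 + $934.92 = $7,599.84
Monthly = $7,599.84 ÷ 12 = $633.32
Shortage per month = $892.92 / 12 = $74.41
Adjusted monthly = $633.32 + $74.41 = $707.73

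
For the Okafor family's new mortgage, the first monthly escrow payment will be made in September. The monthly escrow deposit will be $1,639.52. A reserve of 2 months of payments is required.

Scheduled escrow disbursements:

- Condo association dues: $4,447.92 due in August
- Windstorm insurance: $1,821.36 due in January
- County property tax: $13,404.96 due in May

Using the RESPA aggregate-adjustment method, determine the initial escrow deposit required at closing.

$3,749.68

Cushion = 2 × $1,639.52 = $3,279.04
Trial balance (start $0, +$1,639.52 each month, − disbursements):
  Sep: +$1,639.52 → $1,639.52
  Oct: +$1,639.52 → $3,279.04
  Nov: +$1,639.52 → $4,918.56
  Dec: +$1,639.52 → $6,558.08
  Jan: +$1,639.52 − $1,821.36 → $6,376.24
  Feb: +$1,639.52 → $8,015.76
  Mar: +$1,639.52 → $9,655.28
  Apr: +$1,639.52 → $11,294.80
  May: +$1,639.52 − $13,404.96 → -$470.64
  Jun: +$1,639.52 → $1,168.88
  Jul: +$1,639.52 → $2,808.40
  Aug: +$1,639.52 − $4,447.92 → $0.00
Lowest trial balance = -$470.64 (May)
Initial deposit = cushion − low point = $3,279.04 − (-$470.64) = $3,749.68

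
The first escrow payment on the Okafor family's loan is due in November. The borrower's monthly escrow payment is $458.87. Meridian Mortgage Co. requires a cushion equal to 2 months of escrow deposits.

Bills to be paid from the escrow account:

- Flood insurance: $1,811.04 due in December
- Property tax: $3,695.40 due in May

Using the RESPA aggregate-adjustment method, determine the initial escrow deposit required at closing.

$3,212.09

Cushion = 2 × $458.87 = $917.74
Trial balance (start $0, +$458.87 each month, − disbursements):
  Nov: +$458.87 → $458.87
  Dec: +$458.87 − $1,811.04 → -$893.30
  Jan: +$458.87 → -$434.43
  Feb: +$458.87 → $24.44
  Mar: +$458.87 → $483.31
  Apr: +$458.87 → $942.18
  May: +$458.87 − $3,695.40 → -$2,294.35
  Jun: +$458.87 → -$1,835.48
  Jul: +$458.87 → -$1,376.61
  Aug: +$458.87 → -$917.74
  Sep: +$458.87 → -$458.87
  Oct: +$458.87 → $0.00
Lowest trial balance = -$2,294.35 (May)
Initial deposit = cushion − low point = $917.74 − (-$2,294.35) = $3,212.09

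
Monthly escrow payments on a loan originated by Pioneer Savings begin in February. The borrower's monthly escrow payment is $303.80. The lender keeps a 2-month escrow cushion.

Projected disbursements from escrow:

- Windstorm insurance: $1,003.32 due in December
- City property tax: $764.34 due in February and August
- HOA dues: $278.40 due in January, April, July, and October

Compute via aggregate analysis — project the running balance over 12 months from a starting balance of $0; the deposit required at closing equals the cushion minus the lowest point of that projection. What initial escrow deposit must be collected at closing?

Cushion = 2 × $303.80 = $607.60
Trial balance (start $0, +$303.80 each month, − disbursements):
  Feb: +$303.80 − $764.34 → -$460.54
  Mar: +$303.80 → -$156.74
  Apr: +$303.80 − $278.40 → -$131.34
  May: +$303.80 → $172.46
  Jun: +$303.80 → $476.26
  Jul: +$303.80 − $278.40 → $501.66
  Aug: +$303.80 − $764.34 → $41.12
  Sep: +$303.80 → $344.92
  Oct: +$303.80 − $278.40 → $370.32
  Nov: +$303.80 → $674.12
  Dec: +$303.80 − $1,003.32 → -$25.40
  Jan: +$303.80 − $278.40 → $0.00
Lowest trial balance = -$460.54 (Feb)
Initial deposit = cushion − low point = $607.60 − (-$460.54) = $1,068.14

$1,068.14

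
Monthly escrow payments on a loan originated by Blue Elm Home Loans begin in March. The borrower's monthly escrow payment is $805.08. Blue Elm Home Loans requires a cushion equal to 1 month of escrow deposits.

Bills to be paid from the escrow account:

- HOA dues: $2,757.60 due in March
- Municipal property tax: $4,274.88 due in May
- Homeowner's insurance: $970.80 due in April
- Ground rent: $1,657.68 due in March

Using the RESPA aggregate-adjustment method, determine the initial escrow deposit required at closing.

Cushion = 1 × $805.08 = $805.08
Trial balance (start $0, +$805.08 each month, − disbursements):
  Mar: +$805.08 − $4,415.28 → -$3,610.20
  Apr: +$805.08 − $970.80 → -$3,775.92
  May: +$805.08 − $4,274.88 → -$7,245.72
  Jun: +$805.08 → -$6,440.64
  Jul: +$805.08 → -$5,635.56
  Aug: +$805.08 → -$4,830.48
  Sep: +$805.08 → -$4,025.40
  Oct: +$805.08 → -$3,220.32
  Nov: +$805.08 → -$2,415.24
  Dec: +$805.08 → -$1,610.16
  Jan: +$805.08 → -$805.08
  Feb: +$805.08 → $0.00
Lowest trial balance = -$7,245.72 (May)
Initial deposit = cushion − low point = $805.08 − (-$7,245.72) = $8,050.80

$8,050.80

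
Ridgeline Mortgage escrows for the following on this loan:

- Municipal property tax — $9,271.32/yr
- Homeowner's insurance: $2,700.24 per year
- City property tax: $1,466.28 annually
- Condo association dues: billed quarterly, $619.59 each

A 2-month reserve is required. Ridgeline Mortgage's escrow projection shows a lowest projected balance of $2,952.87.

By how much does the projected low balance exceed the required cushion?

$300.17

Municipal property tax = $9,271.32 per year
Homeowner's insurance = $2,700.24 per year
City property tax = $1,466.28 per year
Condo association dues = $619.59 × 4 = $2,478.36 per year
Combined annual = $15,916.20
Base monthly escrow = $15,916.20 / 12 = $1,326.35
Required reserve = 2 × $1,326.35 = $2,652.70
Excess over cushion: $2,952.87 − $2,652.70 = $300.17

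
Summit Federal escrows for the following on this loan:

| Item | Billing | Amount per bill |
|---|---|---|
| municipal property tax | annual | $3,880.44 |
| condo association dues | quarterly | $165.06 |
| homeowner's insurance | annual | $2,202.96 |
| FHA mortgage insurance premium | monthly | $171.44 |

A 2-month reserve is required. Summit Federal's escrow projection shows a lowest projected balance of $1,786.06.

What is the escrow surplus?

Municipal property tax = $3,880.44
Condo association dues = $165.06 × 4 = $660.24
Homeowner's insurance = $2,202.96
FHA mortgage insurance premium = $171.44 × 12 = $2,057.28
Total per year = $3,880.44 + $660.24 + $2,202.96 + $2,057.28 = $8,800.92
Per month = $8,800.92 ÷ 12 = $733.41
Required reserve = 2 × $733.41 = $1,466.82
Excess over cushion: $1,786.06 − $1,466.82 = $319.24

$319.24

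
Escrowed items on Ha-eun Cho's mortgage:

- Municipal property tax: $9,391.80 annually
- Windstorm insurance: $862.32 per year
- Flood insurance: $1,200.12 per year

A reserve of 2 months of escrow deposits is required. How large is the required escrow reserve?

$1,909.04

Municipal property tax = $9,391.80 annually
Windstorm insurance = $862.32 annually
Flood insurance = $1,200.12 annually
Total annual escrow = $11,454.24
Monthly = $11,454.24 ÷ 12 = $954.52
Cushion = 2 × $954.52 = $1,909.04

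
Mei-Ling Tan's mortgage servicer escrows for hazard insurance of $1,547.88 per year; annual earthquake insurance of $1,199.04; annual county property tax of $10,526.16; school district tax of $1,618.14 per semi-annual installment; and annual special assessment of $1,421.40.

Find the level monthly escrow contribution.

Hazard insurance — $1,547.88
Earthquake insurance — $1,199.04
County property tax — $10,526.16
School district tax — $1,618.14 × 2 = $3,236.28
Special assessment — $1,421.40
Annual escrow total = $1,547.88 + $1,199.04 + $10,526.16 + $3,236.28 + $1,421.40 = $17,930.76
Monthly = $17,930.76 ÷ 12 = $1,494.23

$1,494.23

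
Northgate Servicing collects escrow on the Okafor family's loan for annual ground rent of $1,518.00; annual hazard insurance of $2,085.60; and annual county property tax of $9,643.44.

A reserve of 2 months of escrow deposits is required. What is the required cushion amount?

Ground rent: $1,518.00 annually
Hazard insurance: $2,085.60 annually
County property tax: $9,643.44 annually
Yearly total = $13,247.04
Base monthly escrow = $13,247.04 ÷ 12 = $1,103.92
Cushion = 2 × $1,103.92 = $2,207.84

$2,207.84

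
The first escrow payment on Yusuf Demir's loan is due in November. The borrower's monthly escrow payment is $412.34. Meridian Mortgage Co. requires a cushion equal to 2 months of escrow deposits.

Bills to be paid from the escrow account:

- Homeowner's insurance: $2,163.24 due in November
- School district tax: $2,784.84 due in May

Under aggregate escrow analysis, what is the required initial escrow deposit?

$2,886.38

Cushion = 2 × $412.34 = $824.68
Trial balance (start $0, +$412.34 each month, − disbursements):
  Nov: +$412.34 − $2,163.24 → -$1,750.90
  Dec: +$412.34 → -$1,338.56
  Jan: +$412.34 → -$926.22
  Feb: +$412.34 → -$513.88
  Mar: +$412.34 → -$101.54
  Apr: +$412.34 → $310.80
  May: +$412.34 − $2,784.84 → -$2,061.70
  Jun: +$412.34 → -$1,649.36
  Jul: +$412.34 → -$1,237.02
  Aug: +$412.34 → -$824.68
  Sep: +$412.34 → -$412.34
  Oct: +$412.34 → $0.00
Lowest trial balance = -$2,061.70 (May)
Initial deposit = cushion − low point = $824.68 − (-$2,061.70) = $2,886.38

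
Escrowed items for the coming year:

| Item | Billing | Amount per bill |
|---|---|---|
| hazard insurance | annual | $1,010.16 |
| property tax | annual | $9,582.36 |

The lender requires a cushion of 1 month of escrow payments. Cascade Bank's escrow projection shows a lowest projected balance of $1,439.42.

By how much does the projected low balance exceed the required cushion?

Hazard insurance = $1,010.16 per year
Property tax = $9,582.36 per year
Total per year = $10,592.52
Monthly escrow = $10,592.52 ÷ 12 = $882.71
Required cushion = 1 × $882.71 = $882.71
Excess over cushion: $1,439.42 − $882.71 = $556.71

$556.71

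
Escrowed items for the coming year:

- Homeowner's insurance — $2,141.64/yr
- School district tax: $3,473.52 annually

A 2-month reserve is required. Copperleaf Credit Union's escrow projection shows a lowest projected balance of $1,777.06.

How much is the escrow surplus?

Homeowner's insurance — $2,141.64 annually
School district tax — $3,473.52 annually
Annual escrow total = $2,141.64 + $3,473.52 = $5,615.16
Per month = $5,615.16 / 12 = $467.93
Cushion = 2 × $467.93 = $935.86
Excess over cushion: $1,777.06 − $935.86 = $841.20

$841.20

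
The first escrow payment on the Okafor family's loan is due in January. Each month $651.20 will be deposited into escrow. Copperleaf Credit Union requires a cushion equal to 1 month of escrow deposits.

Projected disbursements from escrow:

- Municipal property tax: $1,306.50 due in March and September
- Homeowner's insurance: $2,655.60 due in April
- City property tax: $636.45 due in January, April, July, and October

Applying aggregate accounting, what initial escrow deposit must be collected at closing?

$3,281.40

Cushion = 1 × $651.20 = $651.20
Trial balance (start $0, +$651.20 each month, − disbursements):
  Jan: +$651.20 − $636.45 → $14.75
  Feb: +$651.20 → $665.95
  Mar: +$651.20 − $1,306.50 → $10.65
  Apr: +$651.20 − $3,292.05 → -$2,630.20
  May: +$651.20 → -$1,979.00
  Jun: +$651.20 → -$1,327.80
  Jul: +$651.20 − $636.45 → -$1,313.05
  Aug: +$651.20 → -$661.85
  Sep: +$651.20 − $1,306.50 → -$1,317.15
  Oct: +$651.20 − $636.45 → -$1,302.40
  Nov: +$651.20 → -$651.20
  Dec: +$651.20 → $0.00
Lowest trial balance = -$2,630.20 (Apr)
Initial deposit = cushion − low point = $651.20 − (-$2,630.20) = $3,281.40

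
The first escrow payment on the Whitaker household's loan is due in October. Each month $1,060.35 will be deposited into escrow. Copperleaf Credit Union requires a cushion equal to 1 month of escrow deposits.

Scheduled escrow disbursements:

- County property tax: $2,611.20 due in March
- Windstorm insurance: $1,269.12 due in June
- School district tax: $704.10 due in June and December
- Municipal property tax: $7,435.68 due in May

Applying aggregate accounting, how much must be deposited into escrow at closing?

Cushion = 1 × $1,060.35 = $1,060.35
Trial balance (start $0, +$1,060.35 each month, − disbursements):
  Oct: +$1,060.35 → $1,060.35
  Nov: +$1,060.35 → $2,120.70
  Dec: +$1,060.35 − $704.10 → $2,476.95
  Jan: +$1,060.35 → $3,537.30
  Feb: +$1,060.35 → $4,597.65
  Mar: +$1,060.35 − $2,611.20 → $3,046.80
  Apr: +$1,060.35 → $4,107.15
  May: +$1,060.35 − $7,435.68 → -$2,268.18
  Jun: +$1,060.35 − $1,973.22 → -$3,181.05
  Jul: +$1,060.35 → -$2,120.70
  Aug: +$1,060.35 → -$1,060.35
  Sep: +$1,060.35 → $0.00
Lowest trial balance = -$3,181.05 (Jun)
Initial deposit = cushion − low point = $1,060.35 − (-$3,181.05) = $4,241.40

$4,241.40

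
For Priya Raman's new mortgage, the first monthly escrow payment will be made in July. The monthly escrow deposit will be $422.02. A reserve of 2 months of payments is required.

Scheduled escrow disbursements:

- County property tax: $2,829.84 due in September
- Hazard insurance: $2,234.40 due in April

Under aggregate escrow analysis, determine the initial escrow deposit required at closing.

Cushion = 2 × $422.02 = $844.04
Trial balance (start $0, +$422.02 each month, − disbursements):
  Jul: +$422.02 → $422.02
  Aug: +$422.02 → $844.04
  Sep: +$422.02 − $2,829.84 → -$1,563.78
  Oct: +$422.02 → -$1,141.76
  Nov: +$422.02 → -$719.74
  Dec: +$422.02 → -$297.72
  Jan: +$422.02 → $124.30
  Feb: +$422.02 → $546.32
  Mar: +$422.02 → $968.34
  Apr: +$422.02 − $2,234.40 → -$844.04
  May: +$422.02 → -$422.02
  Jun: +$422.02 → $0.00
Lowest trial balance = -$1,563.78 (Sep)
Initial deposit = cushion − low point = $844.04 − (-$1,563.78) = $2,407.82

$2,407.82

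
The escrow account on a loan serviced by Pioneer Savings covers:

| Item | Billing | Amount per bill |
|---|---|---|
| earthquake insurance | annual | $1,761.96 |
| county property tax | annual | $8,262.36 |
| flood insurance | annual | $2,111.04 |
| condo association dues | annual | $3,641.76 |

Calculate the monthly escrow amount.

Earthquake insurance = $1,761.96 per year
County property tax = $8,262.36 per year
Flood insurance = $2,111.04 per year
Condo association dues = $3,641.76 per year
Total annual escrow = $1,761.96 + $8,262.36 + $2,111.04 + $3,641.76 = $15,777.12
Monthly = $15,777.12 / 12 = $1,314.76

$1,314.76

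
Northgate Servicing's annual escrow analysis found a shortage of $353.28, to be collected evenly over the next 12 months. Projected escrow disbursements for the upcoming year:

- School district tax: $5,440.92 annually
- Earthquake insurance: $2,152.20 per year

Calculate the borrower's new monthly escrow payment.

$662.20

School district tax: $5,440.92 annually
Earthquake insurance: $2,152.20 annually
Total annual escrow = $5,440.92 + $2,152.20 = $7,593.12
Per month = $7,593.12 ÷ 12 = $632.76
Shortage spread = $353.28 ÷ 12 = $29.44/mo
New monthly escrow = $632.76 + $29.44 = $662.20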